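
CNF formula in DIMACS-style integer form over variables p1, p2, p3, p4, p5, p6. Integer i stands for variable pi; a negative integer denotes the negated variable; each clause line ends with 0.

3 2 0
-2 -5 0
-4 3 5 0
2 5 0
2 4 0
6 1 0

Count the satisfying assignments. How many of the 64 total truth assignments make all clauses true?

Case analysis on p2 and p5:
  p2=T, p5=T: a clause becomes empty — 0.
  p2=T, p5=F: 9 of the 16 assignments to (p1,p3,p4,p6) work.
  p2=F, p5=T: remaining (p1,p3,p4,p6) ∈ {(F,T,T,T); (T,T,T,F); (T,T,T,T)} — 3.
  p2=F, p5=F: a clause becomes empty — 0.
Total: 0 + 9 + 3 + 0 = 12.

12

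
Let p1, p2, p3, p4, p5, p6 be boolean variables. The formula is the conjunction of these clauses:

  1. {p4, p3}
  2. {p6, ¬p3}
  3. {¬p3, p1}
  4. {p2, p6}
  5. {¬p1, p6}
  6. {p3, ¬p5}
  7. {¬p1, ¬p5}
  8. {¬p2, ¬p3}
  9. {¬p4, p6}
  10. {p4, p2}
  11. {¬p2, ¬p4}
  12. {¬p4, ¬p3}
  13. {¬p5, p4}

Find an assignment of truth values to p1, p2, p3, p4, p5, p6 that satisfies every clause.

Pure literal: p5 appears only negated; assign p5 = False.
p6 occurs only positively in the remaining clauses — set p6 = True.
Set p1 = True and propagate.
Branch on p2: take p2 = False.
  then p4 is forced to True.
  then p3 is forced to False.
Check each clause:
  1. {p3, p4} — p4 is true.
  2. {¬p3, p6} — ¬p3 is true.
  3. {p1, ¬p3} — p1 is true.
  4. {p6, p2} — p6 is true.
  5. {p6, ¬p1} — p6 is true.
  6. {¬p5, p3} — ¬p5 is true.
  7. {¬p5, ¬p1} — ¬p5 is true.
  8. {¬p3, ¬p2} — ¬p3 is true.
  9. {¬p4, p6} — p6 is true.
  10. {p4, p2} — p4 is true.
  11. {¬p2, ¬p4} — ¬p2 is true.
  12. {¬p3, ¬p4} — ¬p3 is true.
  13. {¬p5, p4} — ¬p5 is true.

p1 = T, p2 = F, p3 = F, p4 = T, p5 = F, p6 = T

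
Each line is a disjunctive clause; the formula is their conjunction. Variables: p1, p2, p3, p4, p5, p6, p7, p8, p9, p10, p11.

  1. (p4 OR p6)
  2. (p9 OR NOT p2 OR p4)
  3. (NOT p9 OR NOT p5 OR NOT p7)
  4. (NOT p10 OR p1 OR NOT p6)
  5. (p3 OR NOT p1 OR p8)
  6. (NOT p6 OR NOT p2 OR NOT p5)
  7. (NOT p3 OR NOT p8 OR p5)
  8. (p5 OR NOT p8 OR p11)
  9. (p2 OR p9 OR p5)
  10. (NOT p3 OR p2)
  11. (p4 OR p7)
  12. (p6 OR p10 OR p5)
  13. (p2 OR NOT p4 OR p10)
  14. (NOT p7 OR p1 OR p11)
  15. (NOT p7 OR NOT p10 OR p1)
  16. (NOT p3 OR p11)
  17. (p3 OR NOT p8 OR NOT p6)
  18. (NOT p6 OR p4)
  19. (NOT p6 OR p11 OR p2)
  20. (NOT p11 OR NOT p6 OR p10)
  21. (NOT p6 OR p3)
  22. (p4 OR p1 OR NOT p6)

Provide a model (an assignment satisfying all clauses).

p1=F, p2=T, p3=T, p4=T, p5=T, p6=F, p7=F, p8=F, p9=T, p10=F, p11=T

Try p1 = False.
Branch on p2: take p2 = True.
Try p3 = True.
  then p11 is forced to True.
For the remaining variables, p4 = True, p5 = True, p6 = False, p7 = False, p8 = False, p9 = True, p10 = False works.
Check each clause:
  1. (p6 OR p4) — p4 is true.
  2. (p9 OR NOT p2 OR p4) — p9 is true.
  3. (NOT p5 OR NOT p9 OR NOT p7) — NOT p7 is true.
  4. (NOT p6 OR NOT p10 OR p1) — NOT p6 is true.
  5. (NOT p1 OR p3 OR p8) — p3 is true.
  6. (NOT p2 OR NOT p6 OR NOT p5) — NOT p6 is true.
  7. (NOT p8 OR NOT p3 OR p5) — NOT p8 is true.
  8. (p11 OR NOT p8 OR p5) — NOT p8 is true.
  9. (p2 OR p5 OR p9) — p9 is true.
  10. (NOT p3 OR p2) — p2 is true.
  11. (p7 OR p4) — p4 is true.
  12. (p5 OR p6 OR p10) — p5 is true.
  13. (p10 OR NOT p4 OR p2) — p2 is true.
  14. (NOT p7 OR p11 OR p1) — p11 is true.
  15. (NOT p7 OR p1 OR NOT p10) — NOT p7 is true.
  16. (NOT p3 OR p11) — p11 is true.
  17. (NOT p8 OR p3 OR NOT p6) — NOT p8 is true.
  18. (p4 OR NOT p6) — NOT p6 is true.
  19. (p11 OR NOT p6 OR p2) — NOT p6 is true.
  20. (p10 OR NOT p6 OR NOT p11) — NOT p6 is true.
  21. (p3 OR NOT p6) — NOT p6 is true.
  22. (NOT p6 OR p4 OR p1) — NOT p6 is true.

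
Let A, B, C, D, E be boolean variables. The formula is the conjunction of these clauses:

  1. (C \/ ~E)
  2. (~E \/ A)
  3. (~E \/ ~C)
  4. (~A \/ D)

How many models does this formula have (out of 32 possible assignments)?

12

Split on E, then A.
  E=1, A=1: a clause becomes empty — 0.
  E=1, A=0: a clause becomes empty — 0.
  E=0, A=1: remaining (B,C,D) ∈ {(0,0,1); (0,1,1); (1,0,1); (1,1,1)} — 4.
  E=0, A=0: B, C, D free → 2^3 = 8.
Total: 0 + 0 + 4 + 8 = 12.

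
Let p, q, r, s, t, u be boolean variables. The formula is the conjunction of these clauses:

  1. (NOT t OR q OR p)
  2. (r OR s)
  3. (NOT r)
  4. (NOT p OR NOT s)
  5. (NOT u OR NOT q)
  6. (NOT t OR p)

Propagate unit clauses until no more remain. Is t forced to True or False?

False

Unit clause (NOT r) sets r = False.
In (r OR s), r is now false; s must hold, so s = True.
From (NOT s OR NOT p) and s = True: p = False.
From (NOT t OR p) and p = False: t = False.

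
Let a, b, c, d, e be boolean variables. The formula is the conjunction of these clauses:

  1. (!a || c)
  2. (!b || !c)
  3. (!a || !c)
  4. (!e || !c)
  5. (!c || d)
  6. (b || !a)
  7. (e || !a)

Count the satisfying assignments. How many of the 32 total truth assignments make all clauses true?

Case analysis on c and a:
  c=1, a=1: a clause becomes empty — 0.
  c=1, a=0: remaining (b,d,e) ∈ {(0,1,0)} — 1.
  c=0, a=1: a clause becomes empty — 0.
  c=0, a=0: b, d, e free → 2^3 = 8.
Total: 0 + 1 + 0 + 8 = 9.

9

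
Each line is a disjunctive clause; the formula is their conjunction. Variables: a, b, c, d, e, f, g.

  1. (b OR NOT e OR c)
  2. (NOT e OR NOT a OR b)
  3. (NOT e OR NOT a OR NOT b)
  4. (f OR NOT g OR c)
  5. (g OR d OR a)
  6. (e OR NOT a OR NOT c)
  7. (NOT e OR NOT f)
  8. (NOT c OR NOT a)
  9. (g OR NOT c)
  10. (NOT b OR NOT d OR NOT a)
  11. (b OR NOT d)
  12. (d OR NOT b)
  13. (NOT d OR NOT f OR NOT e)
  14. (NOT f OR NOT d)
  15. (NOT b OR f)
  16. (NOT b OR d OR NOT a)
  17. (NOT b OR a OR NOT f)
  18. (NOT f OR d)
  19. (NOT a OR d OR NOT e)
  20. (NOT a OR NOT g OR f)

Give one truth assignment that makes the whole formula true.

a = F, b = F, c = T, d = F, e = F, f = F, g = T

Set a = False and propagate.
Branch on b: take b = False.
  then d is forced to False.
  then g is forced to True.
  then f is forced to False.
  then c is forced to True.
e is now unconstrained; take e = False.
Check each clause:
  1. (NOT e OR b OR c) — c is true.
  2. (b OR NOT e OR NOT a) — NOT e is true.
  3. (NOT b OR NOT a OR NOT e) — NOT e is true.
  4. (c OR NOT g OR f) — c is true.
  5. (g OR d OR a) — g is true.
  6. (NOT a OR e OR NOT c) — NOT a is true.
  7. (NOT e OR NOT f) — NOT f is true.
  8. (NOT a OR NOT c) — NOT a is true.
  9. (g OR NOT c) — g is true.
  10. (NOT a OR NOT d OR NOT b) — NOT d is true.
  11. (b OR NOT d) — NOT d is true.
  12. (NOT b OR d) — NOT b is true.
  13. (NOT e OR NOT f OR NOT d) — NOT f is true.
  14. (NOT f OR NOT d) — NOT f is true.
  15. (f OR NOT b) — NOT b is true.
  16. (d OR NOT a OR NOT b) — NOT a is true.
  17. (NOT b OR a OR NOT f) — NOT f is true.
  18. (d OR NOT f) — NOT f is true.
  19. (NOT a OR d OR NOT e) — NOT e is true.
  20. (NOT a OR NOT g OR f) — NOT a is true.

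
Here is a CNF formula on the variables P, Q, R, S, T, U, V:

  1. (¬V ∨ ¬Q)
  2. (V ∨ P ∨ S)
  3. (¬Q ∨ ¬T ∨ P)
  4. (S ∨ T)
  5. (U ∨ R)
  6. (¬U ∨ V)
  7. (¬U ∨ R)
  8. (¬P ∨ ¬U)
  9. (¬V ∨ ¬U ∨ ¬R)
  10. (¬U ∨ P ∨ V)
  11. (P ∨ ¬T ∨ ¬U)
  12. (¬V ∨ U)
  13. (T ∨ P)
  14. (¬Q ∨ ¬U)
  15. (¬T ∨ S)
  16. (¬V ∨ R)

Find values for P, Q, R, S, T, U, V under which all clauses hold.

P=True, Q=False, R=True, S=True, T=False, U=False, V=False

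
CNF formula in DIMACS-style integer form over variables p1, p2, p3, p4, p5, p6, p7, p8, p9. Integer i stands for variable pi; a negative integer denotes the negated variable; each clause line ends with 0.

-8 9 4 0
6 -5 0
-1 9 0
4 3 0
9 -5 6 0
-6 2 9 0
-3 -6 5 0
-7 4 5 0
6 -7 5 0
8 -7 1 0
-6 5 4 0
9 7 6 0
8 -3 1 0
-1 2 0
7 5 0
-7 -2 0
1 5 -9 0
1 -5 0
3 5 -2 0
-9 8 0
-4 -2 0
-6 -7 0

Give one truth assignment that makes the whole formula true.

p1 = T  p2 = T  p3 = T  p4 = F  p5 = T  p6 = T  p7 = F  p8 = T  p9 = T

Set p1 = True and propagate.
  then p9 is forced to True.
  then p2 is forced to True.
  then p7 is forced to False.
  then p5 is forced to True.
  then p6 is forced to True.
  then p8 is forced to True.
  then p4 is forced to False.
  then p3 is forced to True.
Every clause has at least one true literal under this assignment.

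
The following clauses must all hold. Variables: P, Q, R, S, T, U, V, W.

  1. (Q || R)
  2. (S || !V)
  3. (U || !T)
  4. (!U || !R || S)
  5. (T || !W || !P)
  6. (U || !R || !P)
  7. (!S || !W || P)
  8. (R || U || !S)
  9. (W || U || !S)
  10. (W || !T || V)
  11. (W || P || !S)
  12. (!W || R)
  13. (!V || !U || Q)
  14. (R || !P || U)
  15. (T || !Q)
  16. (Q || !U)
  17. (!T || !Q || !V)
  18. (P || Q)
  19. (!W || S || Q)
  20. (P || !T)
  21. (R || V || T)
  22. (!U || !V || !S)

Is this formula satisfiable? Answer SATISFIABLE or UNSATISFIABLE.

SATISFIABLE

Try P = True.
The remaining clauses are satisfied by Q = True, R = True, S = True, T = True, U = True, V = False, W = True.
Every clause has at least one true literal under this assignment.
So P=True, Q=True, R=True, S=True, T=True, U=True, V=False, W=True is a satisfying assignment.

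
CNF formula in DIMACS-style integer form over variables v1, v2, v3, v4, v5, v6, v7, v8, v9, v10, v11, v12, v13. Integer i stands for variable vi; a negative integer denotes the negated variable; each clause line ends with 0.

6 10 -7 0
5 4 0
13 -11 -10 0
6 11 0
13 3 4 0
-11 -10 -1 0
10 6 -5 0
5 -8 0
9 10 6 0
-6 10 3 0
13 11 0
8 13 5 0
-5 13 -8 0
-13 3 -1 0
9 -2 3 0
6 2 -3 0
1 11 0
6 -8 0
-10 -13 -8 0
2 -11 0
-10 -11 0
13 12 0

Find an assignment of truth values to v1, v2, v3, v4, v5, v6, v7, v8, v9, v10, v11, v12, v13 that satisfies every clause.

v1=True  v2=True  v3=True  v4=True  v5=True  v6=True  v7=False  v8=False  v9=True  v10=False  v11=False  v12=False  v13=True

v4 occurs only positively in the remaining clauses — set v4 = True.
Pure literal: v7 appears only negated; assign v7 = False.
Branch on v1: take v1 = True.
For the remaining variables, v2 = True, v3 = True, v5 = True, v6 = True, v8 = False, v9 = True, v10 = False, v11 = False, v12 = False, v13 = True works.
Every clause has at least one true literal under this assignment.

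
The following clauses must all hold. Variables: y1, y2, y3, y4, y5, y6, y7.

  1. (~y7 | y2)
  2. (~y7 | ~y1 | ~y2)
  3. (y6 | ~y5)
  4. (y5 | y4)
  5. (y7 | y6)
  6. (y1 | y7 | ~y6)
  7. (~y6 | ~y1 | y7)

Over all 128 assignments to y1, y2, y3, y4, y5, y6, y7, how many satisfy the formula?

8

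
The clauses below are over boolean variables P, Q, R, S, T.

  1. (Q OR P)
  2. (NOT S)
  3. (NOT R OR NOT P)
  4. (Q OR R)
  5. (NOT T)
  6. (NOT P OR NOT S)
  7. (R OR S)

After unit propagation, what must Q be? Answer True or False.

Unit clause (NOT S) sets S = False.
(NOT T) stands alone — T = False.
(R OR S) with S = False leaves only R, so R = True.
(NOT P OR NOT R) with R = True leaves only NOT P, so P = False.
In (Q OR P), P is now false; Q must hold, so Q = True.

True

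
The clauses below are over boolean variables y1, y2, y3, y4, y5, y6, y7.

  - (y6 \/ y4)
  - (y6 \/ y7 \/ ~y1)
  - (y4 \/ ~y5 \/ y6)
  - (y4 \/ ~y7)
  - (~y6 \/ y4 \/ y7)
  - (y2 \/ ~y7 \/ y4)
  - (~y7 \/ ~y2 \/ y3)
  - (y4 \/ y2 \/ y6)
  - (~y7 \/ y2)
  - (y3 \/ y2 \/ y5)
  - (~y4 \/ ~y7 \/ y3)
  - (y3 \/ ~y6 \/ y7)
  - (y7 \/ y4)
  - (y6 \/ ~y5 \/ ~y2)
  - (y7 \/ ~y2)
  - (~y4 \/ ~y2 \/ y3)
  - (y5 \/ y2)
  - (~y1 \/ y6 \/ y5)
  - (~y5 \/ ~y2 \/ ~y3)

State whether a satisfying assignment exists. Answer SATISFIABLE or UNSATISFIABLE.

SATISFIABLE

y1 occurs only negated in the remaining clauses — set y1 = False.
Set y2 = False and propagate.
  then y7 is forced to False.
  then y4 is forced to True.
  then y5 is forced to True.
Set y3 = False and propagate.
  then y6 is forced to False.
So y1=False  y2=False  y3=False  y4=True  y5=True  y6=False  y7=False is a satisfying assignment.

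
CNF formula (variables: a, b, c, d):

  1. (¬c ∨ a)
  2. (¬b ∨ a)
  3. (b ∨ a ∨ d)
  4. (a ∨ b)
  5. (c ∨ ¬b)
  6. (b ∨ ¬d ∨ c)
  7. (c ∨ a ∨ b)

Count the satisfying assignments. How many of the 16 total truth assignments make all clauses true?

5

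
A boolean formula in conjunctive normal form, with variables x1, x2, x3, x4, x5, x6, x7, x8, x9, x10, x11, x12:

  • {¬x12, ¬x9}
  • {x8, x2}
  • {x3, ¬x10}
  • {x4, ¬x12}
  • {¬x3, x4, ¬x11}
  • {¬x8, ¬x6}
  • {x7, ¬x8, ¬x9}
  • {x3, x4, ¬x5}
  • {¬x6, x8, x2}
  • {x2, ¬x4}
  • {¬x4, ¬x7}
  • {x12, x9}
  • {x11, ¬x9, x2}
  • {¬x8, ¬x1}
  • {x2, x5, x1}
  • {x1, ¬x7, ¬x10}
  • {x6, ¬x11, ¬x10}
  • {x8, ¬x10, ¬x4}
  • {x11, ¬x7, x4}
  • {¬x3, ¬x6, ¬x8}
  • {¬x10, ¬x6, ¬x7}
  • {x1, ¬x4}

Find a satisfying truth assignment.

Pure literal: x2 appears only positively; assign x2 = True.
Branch on x1: take x1 = True.
  then x8 is forced to False.
For the remaining variables, x3 = True, x4 = False, x5 = True, x6 = True, x7 = False, x9 = True, x10 = True, x11 = False, x12 = False works.

x1=T, x2=T, x3=T, x4=F, x5=T, x6=T, x7=F, x8=F, x9=T, x10=T, x11=F, x12=F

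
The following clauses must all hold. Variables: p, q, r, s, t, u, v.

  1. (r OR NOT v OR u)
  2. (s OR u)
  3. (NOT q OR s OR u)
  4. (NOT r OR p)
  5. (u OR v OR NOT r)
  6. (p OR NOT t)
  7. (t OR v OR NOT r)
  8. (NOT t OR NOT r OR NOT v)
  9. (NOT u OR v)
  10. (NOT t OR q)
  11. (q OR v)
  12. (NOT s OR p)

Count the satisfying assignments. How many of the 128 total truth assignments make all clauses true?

Split on v, then r.
  v=T, r=T: q free; 3 ways for (p,s,t,u) × 2^1 = 6.
  v=T, r=F: 8 of the 32 assignments to (p,q,s,t,u) work.
  v=F, r=T: a clause becomes empty — 0.
  v=F, r=F: remaining (p,q,s,t,u) ∈ {(T,T,T,F,F); (T,T,T,T,F)} — 2.
Total: 6 + 8 + 0 + 2 = 16.

16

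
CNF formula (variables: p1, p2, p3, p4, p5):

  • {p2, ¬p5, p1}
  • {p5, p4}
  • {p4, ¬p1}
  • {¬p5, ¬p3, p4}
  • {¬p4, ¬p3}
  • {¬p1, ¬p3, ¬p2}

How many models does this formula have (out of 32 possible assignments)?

8

Satisfying assignments:
  p1=F p2=F p3=F p4=T p5=F
  p1=F p2=T p3=F p4=F p5=T
  p1=F p2=T p3=F p4=T p5=F
  p1=F p2=T p3=F p4=T p5=T
  p1=T p2=F p3=F p4=T p5=F
  p1=T p2=F p3=F p4=T p5=T
  p1=T p2=T p3=F p4=T p5=F
  p1=T p2=T p3=F p4=T p5=T
That's 8 in total.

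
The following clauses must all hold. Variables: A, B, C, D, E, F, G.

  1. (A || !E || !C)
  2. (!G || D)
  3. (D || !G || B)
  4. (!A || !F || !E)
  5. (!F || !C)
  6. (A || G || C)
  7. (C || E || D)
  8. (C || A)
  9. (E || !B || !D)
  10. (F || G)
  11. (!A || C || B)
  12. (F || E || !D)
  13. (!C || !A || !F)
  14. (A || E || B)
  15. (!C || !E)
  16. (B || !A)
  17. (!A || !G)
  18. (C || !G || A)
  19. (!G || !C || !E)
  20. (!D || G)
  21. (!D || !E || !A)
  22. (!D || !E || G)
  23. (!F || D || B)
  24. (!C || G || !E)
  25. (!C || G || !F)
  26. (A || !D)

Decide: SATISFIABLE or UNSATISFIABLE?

UNSATISFIABLE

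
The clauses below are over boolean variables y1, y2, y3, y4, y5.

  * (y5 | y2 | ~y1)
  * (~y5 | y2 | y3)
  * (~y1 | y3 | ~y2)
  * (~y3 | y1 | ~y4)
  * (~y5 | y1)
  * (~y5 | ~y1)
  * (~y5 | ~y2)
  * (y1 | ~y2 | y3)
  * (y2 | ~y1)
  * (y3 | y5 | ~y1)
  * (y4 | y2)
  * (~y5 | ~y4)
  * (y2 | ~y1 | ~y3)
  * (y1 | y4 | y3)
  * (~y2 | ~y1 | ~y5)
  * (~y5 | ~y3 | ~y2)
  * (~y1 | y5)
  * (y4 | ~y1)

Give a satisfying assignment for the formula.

y1=False  y2=False  y3=False  y4=True  y5=False

Check each clause:
  1. (y5 | ~y1 | y2) — ~y1 is true.
  2. (~y5 | y3 | y2) — ~y5 is true.
  3. (~y2 | ~y1 | y3) — ~y2 is true.
  4. (~y3 | ~y4 | y1) — ~y3 is true.
  5. (y1 | ~y5) — ~y5 is true.
  6. (~y5 | ~y1) — ~y5 is true.
  7. (~y5 | ~y2) — ~y5 is true.
  8. (y1 | y3 | ~y2) — ~y2 is true.
  9. (~y1 | y2) — ~y1 is true.
  10. (y3 | ~y1 | y5) — ~y1 is true.
  11. (y4 | y2) — y4 is true.
  12. (~y4 | ~y5) — ~y5 is true.
  13. (~y3 | ~y1 | y2) — ~y3 is true.
  14. (y4 | y1 | y3) — y4 is true.
  15. (~y1 | ~y2 | ~y5) — ~y5 is true.
  16. (~y3 | ~y5 | ~y2) — ~y5 is true.
  17. (y5 | ~y1) — ~y1 is true.
  18. (~y1 | y4) — y4 is true.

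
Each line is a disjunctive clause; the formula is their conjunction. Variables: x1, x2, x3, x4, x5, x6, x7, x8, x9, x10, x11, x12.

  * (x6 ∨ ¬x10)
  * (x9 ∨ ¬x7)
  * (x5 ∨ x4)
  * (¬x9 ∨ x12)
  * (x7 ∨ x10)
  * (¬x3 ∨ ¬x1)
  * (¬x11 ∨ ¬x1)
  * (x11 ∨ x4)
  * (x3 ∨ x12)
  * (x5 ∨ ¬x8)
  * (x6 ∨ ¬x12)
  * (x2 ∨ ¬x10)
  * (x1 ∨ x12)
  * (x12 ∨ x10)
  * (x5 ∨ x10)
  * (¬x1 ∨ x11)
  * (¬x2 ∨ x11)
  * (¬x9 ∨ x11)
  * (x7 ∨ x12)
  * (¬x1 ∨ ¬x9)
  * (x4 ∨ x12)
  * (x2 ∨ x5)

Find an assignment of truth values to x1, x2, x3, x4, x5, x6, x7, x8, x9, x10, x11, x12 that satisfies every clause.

Pure literal: x4 appears only positively; assign x4 = True.
Pure literal: x5 appears only positively; assign x5 = True.
Branch on x1: take x1 = False.
  then x12 is forced to True.
  then x6 is forced to True.
Set x2 = True and propagate.
  then x11 is forced to True.
Try x7 = True.
  then x9 is forced to True.
x3, x8, x10 are now unconstrained; take x3 = True, x8 = True, x10 = False.
Every clause has at least one true literal under this assignment.

x1=F  x2=T  x3=T  x4=T  x5=T  x6=T  x7=T  x8=T  x9=T  x10=F  x11=T  x12=T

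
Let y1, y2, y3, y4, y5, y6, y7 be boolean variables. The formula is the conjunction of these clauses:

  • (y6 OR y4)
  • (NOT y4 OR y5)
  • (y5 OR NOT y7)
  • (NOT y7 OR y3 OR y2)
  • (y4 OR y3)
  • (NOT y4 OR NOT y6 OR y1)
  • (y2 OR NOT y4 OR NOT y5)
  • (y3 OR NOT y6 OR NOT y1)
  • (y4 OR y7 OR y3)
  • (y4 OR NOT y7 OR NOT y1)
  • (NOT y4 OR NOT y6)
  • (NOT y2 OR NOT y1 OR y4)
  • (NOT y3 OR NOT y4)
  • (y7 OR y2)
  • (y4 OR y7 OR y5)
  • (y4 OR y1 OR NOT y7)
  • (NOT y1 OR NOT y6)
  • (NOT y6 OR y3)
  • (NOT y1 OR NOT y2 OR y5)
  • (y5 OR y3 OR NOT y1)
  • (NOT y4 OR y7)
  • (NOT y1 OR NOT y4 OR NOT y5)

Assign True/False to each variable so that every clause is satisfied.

y1=False, y2=True, y3=True, y4=False, y5=True, y6=True, y7=False

Branch on y1: take y1 = False.
Set y2 = True and propagate.
The remaining clauses are satisfied by y3 = True, y4 = False, y5 = True, y6 = True, y7 = False.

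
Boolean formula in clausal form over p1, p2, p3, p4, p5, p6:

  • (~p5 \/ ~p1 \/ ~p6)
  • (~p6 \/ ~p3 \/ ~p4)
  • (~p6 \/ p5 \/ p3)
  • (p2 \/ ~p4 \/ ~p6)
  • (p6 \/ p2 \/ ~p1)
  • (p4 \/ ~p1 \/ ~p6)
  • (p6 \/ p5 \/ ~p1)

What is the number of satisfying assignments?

27

Case analysis on p6 and p1:
  p6=1, p1=1: a clause becomes empty — 0.
  p6=1, p1=0: 7 of the 16 assignments to (p2,p3,p4,p5) work.
  p6=0, p1=1: remaining (p2,p3,p4,p5) ∈ {(1,0,0,1); (1,0,1,1); (1,1,0,1); (1,1,1,1)} — 4.
  p6=0, p1=0: p2, p3, p4, p5 free → 2^4 = 16.
Total: 0 + 7 + 4 + 16 = 27.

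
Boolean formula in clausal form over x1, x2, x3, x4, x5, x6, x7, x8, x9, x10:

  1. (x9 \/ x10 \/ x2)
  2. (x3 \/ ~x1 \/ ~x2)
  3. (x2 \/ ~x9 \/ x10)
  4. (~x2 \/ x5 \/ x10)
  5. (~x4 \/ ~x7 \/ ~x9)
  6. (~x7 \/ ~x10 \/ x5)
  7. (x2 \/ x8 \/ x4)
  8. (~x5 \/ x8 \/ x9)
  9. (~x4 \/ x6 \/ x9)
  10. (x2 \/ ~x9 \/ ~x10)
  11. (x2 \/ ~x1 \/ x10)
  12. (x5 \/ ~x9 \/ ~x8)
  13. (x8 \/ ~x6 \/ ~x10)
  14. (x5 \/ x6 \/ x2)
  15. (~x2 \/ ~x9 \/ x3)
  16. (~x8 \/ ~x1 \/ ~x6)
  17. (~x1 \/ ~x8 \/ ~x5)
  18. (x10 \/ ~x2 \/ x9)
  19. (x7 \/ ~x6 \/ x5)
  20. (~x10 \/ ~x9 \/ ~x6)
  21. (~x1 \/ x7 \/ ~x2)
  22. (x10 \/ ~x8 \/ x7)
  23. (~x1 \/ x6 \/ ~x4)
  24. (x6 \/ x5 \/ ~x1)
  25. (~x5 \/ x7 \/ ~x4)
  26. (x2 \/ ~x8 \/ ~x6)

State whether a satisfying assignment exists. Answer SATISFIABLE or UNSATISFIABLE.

SATISFIABLE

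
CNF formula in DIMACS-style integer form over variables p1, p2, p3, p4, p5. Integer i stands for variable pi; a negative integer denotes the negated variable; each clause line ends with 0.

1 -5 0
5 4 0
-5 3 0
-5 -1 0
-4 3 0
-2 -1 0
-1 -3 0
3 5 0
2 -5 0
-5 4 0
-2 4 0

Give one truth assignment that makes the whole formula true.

p1=False, p2=True, p3=True, p4=True, p5=False

Branch on p1: take p1 = False.
  then p5 is forced to False.
  then p4 is forced to True.
  then p3 is forced to True.
p2 is now unconstrained; take p2 = True.
Every clause has at least one true literal under this assignment.
Check each clause:
  1. (!p5 || p1) — !p5 is true.
  2. (p4 || p5) — p4 is true.
  3. (p3 || !p5) — p3 is true.
  4. (!p1 || !p5) — !p5 is true.
  5. (!p4 || p3) — p3 is true.
  6. (!p1 || !p2) — !p1 is true.
  7. (!p3 || !p1) — !p1 is true.
  8. (p5 || p3) — p3 is true.
  9. (p2 || !p5) — p2 is true.
  10. (p4 || !p5) — !p5 is true.
  11. (p4 || !p2) — p4 is true.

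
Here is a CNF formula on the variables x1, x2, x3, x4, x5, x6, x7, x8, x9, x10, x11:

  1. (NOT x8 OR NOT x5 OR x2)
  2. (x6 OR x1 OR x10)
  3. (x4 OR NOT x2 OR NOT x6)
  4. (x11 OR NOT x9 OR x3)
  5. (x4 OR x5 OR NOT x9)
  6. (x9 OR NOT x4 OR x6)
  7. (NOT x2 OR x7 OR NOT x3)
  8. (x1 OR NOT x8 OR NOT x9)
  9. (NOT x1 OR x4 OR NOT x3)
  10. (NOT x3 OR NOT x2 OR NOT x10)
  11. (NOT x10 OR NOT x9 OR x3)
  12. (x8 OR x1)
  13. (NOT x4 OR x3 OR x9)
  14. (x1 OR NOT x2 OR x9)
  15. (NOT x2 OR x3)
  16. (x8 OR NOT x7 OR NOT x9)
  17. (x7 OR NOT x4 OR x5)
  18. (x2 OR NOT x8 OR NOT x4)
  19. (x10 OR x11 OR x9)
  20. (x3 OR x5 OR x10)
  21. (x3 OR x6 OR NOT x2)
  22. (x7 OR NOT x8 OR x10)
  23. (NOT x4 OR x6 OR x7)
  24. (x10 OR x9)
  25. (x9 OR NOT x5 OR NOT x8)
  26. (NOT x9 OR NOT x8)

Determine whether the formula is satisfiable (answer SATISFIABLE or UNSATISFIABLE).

SATISFIABLE

Branch on x1: take x1 = True.
For the remaining variables, x2 = False, x3 = False, x4 = False, x5 = True, x6 = False, x7 = True, x8 = False, x9 = False, x10 = True, x11 = False works.
So x1=1  x2=0  x3=0  x4=0  x5=1  x6=0  x7=1  x8=0  x9=0  x10=1  x11=0 is a satisfying assignment.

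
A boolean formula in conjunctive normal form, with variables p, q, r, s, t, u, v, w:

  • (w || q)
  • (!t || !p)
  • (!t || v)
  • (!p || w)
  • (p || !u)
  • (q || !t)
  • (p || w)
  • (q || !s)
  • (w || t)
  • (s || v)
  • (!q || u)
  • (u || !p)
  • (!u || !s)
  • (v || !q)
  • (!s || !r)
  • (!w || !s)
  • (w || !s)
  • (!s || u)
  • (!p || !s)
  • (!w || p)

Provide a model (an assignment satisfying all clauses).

v occurs only positively in the remaining clauses — set v = True.
Try p = True.
  then t is forced to False.
  then w is forced to True.
  then u is forced to True.
  then s is forced to False.
q, r are now unconstrained; take q = False, r = True.
Every clause has at least one true literal under this assignment.

p = True, q = False, r = True, s = False, t = False, u = True, v = True, w = True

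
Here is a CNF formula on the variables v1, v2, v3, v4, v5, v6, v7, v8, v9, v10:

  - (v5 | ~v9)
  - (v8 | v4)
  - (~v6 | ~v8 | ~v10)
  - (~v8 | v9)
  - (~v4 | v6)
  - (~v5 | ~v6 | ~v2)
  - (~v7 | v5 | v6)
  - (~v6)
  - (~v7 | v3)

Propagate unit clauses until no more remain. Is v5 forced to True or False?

True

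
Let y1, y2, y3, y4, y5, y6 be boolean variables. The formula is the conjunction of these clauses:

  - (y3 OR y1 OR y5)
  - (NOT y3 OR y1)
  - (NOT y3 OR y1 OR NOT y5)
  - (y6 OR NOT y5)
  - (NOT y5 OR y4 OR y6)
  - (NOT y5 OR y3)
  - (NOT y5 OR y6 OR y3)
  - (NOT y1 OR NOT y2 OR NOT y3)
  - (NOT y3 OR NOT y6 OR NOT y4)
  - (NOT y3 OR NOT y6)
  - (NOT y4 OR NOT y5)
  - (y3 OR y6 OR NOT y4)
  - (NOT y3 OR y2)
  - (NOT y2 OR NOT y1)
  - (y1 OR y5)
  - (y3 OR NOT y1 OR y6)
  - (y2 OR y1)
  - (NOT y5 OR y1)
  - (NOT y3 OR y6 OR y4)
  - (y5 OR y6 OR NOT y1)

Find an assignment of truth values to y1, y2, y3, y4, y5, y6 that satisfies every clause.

Try y1 = True.
  then y2 is forced to False.
  then y3 is forced to False.
  then y5 is forced to False.
  then y6 is forced to True.
y4 is now unconstrained; take y4 = True.

y1 = True, y2 = False, y3 = False, y4 = True, y5 = False, y6 = True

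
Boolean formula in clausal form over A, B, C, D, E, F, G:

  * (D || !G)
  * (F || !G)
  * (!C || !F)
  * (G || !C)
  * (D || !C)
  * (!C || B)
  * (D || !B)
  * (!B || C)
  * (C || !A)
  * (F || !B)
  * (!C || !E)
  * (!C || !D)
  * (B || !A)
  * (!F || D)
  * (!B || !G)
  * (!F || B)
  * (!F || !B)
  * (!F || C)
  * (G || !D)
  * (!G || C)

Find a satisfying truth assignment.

A=False, B=False, C=False, D=False, E=True, F=False, G=False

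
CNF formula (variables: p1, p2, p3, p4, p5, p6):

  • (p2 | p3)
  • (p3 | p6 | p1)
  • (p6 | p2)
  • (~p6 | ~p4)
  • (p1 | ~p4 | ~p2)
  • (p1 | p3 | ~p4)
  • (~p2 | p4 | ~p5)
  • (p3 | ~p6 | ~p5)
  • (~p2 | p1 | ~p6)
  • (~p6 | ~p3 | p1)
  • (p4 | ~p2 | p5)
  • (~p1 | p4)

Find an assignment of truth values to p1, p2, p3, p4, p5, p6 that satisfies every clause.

Try p1 = True.
  then p4 is forced to True.
  then p6 is forced to False.
  then p2 is forced to True.
p3, p5 are now unconstrained; take p3 = True, p5 = False.
Every clause has at least one true literal under this assignment.

p1 = True, p2 = True, p3 = True, p4 = True, p5 = False, p6 = False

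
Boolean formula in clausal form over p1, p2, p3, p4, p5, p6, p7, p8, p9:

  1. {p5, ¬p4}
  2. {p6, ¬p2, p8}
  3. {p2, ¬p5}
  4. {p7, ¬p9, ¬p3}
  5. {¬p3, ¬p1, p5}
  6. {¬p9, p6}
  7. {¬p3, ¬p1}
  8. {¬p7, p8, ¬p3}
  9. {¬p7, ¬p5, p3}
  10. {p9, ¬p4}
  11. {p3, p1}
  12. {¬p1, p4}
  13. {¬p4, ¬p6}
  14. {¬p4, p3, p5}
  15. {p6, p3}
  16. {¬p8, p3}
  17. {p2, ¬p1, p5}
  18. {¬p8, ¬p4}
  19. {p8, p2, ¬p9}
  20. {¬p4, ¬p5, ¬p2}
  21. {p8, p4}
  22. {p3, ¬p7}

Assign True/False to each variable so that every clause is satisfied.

p1=F  p2=T  p3=T  p4=F  p5=T  p6=T  p7=T  p8=T  p9=F

Check each clause:
  1. {p5, ¬p4} — ¬p4 is true.
  2. {p8, p6, ¬p2} — p8 is true.
  3. {¬p5, p2} — p2 is true.
  4. {¬p3, p7, ¬p9} — p7 is true.
  5. {p5, ¬p3, ¬p1} — p5 is true.
  6. {p6, ¬p9} — p6 is true.
  7. {¬p1, ¬p3} — ¬p1 is true.
  8. {p8, ¬p3, ¬p7} — p8 is true.
  9. {¬p7, p3, ¬p5} — p3 is true.
  10. {¬p4, p9} — ¬p4 is true.
  11. {p3, p1} — p3 is true.
  12. {¬p1, p4} — ¬p1 is true.
  13. {¬p6, ¬p4} — ¬p4 is true.
  14. {p5, ¬p4, p3} — p3 is true.
  15. {p6, p3} — p3 is true.
  16. {¬p8, p3} — p3 is true.
  17. {¬p1, p2, p5} — p2 is true.
  18. {¬p4, ¬p8} — ¬p4 is true.
  19. {p8, p2, ¬p9} — p8 is true.
  20. {¬p4, ¬p2, ¬p5} — ¬p4 is true.
  21. {p4, p8} — p8 is true.
  22. {¬p7, p3} — p3 is true.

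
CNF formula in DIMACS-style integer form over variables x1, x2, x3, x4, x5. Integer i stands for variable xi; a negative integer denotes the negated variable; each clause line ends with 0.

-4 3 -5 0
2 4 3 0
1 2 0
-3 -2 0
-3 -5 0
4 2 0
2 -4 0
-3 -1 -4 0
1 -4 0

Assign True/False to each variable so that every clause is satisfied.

Branch on x1: take x1 = False.
  then x2 is forced to True.
  then x3 is forced to False.
  then x4 is forced to False.
x5 is now unconstrained; take x5 = True.
Every clause has at least one true literal under this assignment.

x1=F, x2=T, x3=F, x4=F, x5=T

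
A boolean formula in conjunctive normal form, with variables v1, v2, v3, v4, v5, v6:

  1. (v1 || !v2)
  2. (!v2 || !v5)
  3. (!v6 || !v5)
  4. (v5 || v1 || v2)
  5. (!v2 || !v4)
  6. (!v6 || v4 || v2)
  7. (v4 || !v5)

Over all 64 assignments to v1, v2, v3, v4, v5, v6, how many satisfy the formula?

14

Case analysis on v2 and v5:
  v2=1, v5=1: a clause becomes empty — 0.
  v2=1, v5=0: remaining (v1,v3,v4,v6) ∈ {(1,0,0,0); (1,0,0,1); (1,1,0,0); (1,1,0,1)} — 4.
  v2=0, v5=1: remaining (v1,v3,v4,v6) ∈ {(0,0,1,0); (0,1,1,0); (1,0,1,0); (1,1,1,0)} — 4.
  v2=0, v5=0: v3 free; 3 ways for (v1,v4,v6) × 2^1 = 6.
Total: 0 + 4 + 4 + 6 = 14.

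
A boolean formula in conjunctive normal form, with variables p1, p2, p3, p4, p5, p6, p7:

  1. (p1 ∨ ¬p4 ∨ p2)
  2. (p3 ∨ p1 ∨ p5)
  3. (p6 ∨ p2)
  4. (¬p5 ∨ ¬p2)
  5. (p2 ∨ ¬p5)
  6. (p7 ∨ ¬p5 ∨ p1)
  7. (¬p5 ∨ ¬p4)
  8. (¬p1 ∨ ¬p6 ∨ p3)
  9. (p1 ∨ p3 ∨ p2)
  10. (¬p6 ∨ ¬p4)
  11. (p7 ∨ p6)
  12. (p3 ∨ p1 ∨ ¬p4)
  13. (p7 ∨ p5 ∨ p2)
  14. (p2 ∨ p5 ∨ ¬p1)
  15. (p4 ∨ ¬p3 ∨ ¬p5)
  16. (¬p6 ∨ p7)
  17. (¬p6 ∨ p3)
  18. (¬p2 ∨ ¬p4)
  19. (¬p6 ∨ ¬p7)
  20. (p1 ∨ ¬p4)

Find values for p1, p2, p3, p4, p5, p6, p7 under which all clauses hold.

p1 = True, p2 = True, p3 = True, p4 = False, p5 = False, p6 = False, p7 = True

Set p1 = True and propagate.
Try p2 = True.
  then p5 is forced to False.
  then p4 is forced to False.
Set p3 = True and propagate.
For the remaining variables, p6 = False, p7 = True works.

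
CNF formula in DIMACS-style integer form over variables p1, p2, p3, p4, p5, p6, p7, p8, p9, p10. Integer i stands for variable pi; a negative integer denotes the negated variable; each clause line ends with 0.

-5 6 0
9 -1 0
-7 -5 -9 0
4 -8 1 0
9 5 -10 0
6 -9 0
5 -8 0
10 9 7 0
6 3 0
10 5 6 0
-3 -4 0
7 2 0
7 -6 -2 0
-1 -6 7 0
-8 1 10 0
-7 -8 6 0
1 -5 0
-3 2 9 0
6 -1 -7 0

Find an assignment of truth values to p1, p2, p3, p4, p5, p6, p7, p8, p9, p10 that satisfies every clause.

p1=1  p2=1  p3=0  p4=1  p5=0  p6=1  p7=1  p8=0  p9=1  p10=0

p8 occurs only negated in the remaining clauses — set p8 = False.
Try p1 = True.
  then p9 is forced to True.
  then p6 is forced to True.
  then p7 is forced to True.
  then p5 is forced to False.
Try p3 = False.
p2, p4, p10 are now unconstrained; take p2 = True, p4 = True, p10 = False.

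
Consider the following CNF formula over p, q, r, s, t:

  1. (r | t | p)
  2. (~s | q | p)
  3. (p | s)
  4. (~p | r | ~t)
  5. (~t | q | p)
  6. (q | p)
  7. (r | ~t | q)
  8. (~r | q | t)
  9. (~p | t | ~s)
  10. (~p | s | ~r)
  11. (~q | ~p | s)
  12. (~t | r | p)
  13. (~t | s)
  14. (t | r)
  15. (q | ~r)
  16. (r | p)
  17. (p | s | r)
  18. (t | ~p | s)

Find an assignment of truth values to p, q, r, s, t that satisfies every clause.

p=False  q=True  r=True  s=True  t=False

Check each clause:
  1. (p | t | r) — r is true.
  2. (p | q | ~s) — q is true.
  3. (s | p) — s is true.
  4. (~t | r | ~p) — r is true.
  5. (q | p | ~t) — q is true.
  6. (q | p) — q is true.
  7. (~t | r | q) — r is true.
  8. (q | t | ~r) — q is true.
  9. (t | ~s | ~p) — ~p is true.
  10. (~r | ~p | s) — s is true.
  11. (~p | ~q | s) — s is true.
  12. (p | r | ~t) — r is true.
  13. (s | ~t) — ~t is true.
  14. (r | t) — r is true.
  15. (q | ~r) — q is true.
  16. (p | r) — r is true.
  17. (s | p | r) — r is true.
  18. (t | s | ~p) — s is true.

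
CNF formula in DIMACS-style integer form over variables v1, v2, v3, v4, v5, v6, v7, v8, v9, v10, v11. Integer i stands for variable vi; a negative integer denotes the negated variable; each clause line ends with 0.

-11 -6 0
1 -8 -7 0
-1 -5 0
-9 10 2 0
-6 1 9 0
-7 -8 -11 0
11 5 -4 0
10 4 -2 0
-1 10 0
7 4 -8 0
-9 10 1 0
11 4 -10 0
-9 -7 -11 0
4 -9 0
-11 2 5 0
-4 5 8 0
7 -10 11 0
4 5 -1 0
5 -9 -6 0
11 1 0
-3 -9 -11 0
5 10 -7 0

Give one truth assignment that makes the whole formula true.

v6 occurs only negated in the remaining clauses — set v6 = False.
Set v1 = False and propagate.
  then v11 is forced to True.
Try v2 = False.
  then v5 is forced to True.
For the remaining variables, v3 = True, v4 = True, v7 = True, v8 = False, v9 = False, v10 = True works.

v1=False, v2=False, v3=True, v4=True, v5=True, v6=False, v7=True, v8=False, v9=False, v10=True, v11=True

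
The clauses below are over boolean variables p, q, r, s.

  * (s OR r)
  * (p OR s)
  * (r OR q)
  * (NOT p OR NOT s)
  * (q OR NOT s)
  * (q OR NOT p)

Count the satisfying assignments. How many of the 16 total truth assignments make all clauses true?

3

The models are:
  p=F q=T r=F s=T
  p=F q=T r=T s=T
  p=T q=T r=T s=F
Count: 3.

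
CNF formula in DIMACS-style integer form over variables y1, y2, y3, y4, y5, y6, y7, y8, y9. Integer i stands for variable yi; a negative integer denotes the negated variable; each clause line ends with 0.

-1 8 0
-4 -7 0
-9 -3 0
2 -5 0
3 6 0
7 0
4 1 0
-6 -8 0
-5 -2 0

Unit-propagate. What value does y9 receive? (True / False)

(y7) stands alone — y7 = True.
(~y4 \/ ~y7) with y7 = True leaves only ~y4, so y4 = False.
(y1 \/ y4) with y4 = False leaves only y1, so y1 = True.
In (y8 \/ ~y1), ~y1 is now false; y8 must hold, so y8 = True.
From (~y8 \/ ~y6) and y8 = True: y6 = False.
From (y3 \/ y6) and y6 = False: y3 = True.
(~y3 \/ ~y9) with y3 = True leaves only ~y9, so y9 = False.

False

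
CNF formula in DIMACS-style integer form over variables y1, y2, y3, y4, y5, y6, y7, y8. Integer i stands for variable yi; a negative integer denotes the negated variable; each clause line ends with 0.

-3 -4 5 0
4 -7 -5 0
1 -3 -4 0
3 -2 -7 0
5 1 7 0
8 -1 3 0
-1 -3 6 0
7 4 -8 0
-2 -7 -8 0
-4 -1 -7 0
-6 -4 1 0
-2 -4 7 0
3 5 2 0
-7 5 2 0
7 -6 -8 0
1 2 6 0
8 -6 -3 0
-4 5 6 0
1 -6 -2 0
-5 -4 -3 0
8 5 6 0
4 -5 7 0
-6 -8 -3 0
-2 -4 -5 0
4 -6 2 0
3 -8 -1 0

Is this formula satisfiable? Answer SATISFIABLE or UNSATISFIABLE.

UNSATISFIABLE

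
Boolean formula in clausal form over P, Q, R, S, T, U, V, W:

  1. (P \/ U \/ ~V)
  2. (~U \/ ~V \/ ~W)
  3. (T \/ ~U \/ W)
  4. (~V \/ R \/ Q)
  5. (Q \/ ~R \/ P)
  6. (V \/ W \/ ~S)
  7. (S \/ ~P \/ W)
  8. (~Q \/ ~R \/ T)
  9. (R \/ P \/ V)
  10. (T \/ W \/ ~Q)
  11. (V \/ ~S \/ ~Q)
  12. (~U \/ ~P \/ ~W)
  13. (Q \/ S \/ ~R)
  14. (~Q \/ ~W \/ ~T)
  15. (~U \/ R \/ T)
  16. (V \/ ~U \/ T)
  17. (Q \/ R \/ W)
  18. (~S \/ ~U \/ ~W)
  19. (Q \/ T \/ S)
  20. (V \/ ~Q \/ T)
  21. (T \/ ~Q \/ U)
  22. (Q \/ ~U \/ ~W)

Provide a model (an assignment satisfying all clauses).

P=1, Q=0, R=1, S=1, T=1, U=0, V=1, W=1

Set P = True and propagate.
Try Q = False.
Try R = True.
  then S is forced to True.
The remaining clauses are satisfied by T = True, U = False, V = True, W = True.
Every clause has at least one true literal under this assignment.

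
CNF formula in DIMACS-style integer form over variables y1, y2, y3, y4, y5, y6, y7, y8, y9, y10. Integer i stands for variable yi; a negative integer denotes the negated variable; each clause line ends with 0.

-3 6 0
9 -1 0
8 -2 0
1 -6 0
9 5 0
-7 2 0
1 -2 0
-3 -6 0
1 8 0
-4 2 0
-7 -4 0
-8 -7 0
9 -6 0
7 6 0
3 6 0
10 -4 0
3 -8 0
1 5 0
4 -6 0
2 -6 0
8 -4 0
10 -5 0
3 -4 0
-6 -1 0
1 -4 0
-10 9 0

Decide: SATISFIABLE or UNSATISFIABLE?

UNSATISFIABLE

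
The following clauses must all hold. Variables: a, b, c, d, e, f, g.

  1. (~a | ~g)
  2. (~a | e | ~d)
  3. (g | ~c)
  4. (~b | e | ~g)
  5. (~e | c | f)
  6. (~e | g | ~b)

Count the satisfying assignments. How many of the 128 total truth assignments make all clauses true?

Split on e, then g.
  e=T, g=T: b, d free; 3 ways for (a,c,f) × 2^2 = 12.
  e=T, g=F: remaining (a,b,c,d,f) ∈ {(F,F,F,F,T); (F,F,F,T,T); (T,F,F,F,T); (T,F,F,T,T)} — 4.
  e=F, g=T: forces a=F; b=F; c, d, f free → 2^3 = 8.
  e=F, g=F: b, f free; 3 ways for (a,c,d) × 2^2 = 12.
Total: 12 + 4 + 8 + 12 = 36.

36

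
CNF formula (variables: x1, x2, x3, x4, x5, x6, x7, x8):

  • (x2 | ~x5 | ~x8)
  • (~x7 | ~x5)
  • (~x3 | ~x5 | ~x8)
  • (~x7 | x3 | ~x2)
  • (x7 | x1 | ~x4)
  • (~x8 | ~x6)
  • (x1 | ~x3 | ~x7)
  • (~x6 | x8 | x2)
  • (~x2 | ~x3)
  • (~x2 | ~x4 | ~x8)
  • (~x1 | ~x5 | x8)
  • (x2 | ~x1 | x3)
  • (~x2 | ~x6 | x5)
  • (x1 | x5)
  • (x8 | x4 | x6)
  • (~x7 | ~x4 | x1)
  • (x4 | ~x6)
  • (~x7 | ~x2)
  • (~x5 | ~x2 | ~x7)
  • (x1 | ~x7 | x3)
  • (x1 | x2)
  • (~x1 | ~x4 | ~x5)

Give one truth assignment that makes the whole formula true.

x1=True, x2=False, x3=True, x4=False, x5=False, x6=False, x7=False, x8=True

Branch on x1: take x1 = True.
Branch on x2: take x2 = False.
  then x3 is forced to True.
Branch on x4: take x4 = False.
  then x6 is forced to False.
  then x8 is forced to True.
  then x5 is forced to False.
x7 is now unconstrained; take x7 = False.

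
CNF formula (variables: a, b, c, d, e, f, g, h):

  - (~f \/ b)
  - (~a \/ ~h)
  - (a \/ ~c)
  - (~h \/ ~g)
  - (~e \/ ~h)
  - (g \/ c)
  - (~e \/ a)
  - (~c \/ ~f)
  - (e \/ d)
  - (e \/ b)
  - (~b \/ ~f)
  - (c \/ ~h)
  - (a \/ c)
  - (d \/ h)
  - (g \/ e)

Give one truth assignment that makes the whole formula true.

Pure literal: d appears only positively; assign d = True.
Pure literal: f appears only negated; assign f = False.
Try a = True.
  then h is forced to False.
The remaining clauses are satisfied by b = False, c = True, e = True, g = False.
Every clause has at least one true literal under this assignment.

a = True, b = False, c = True, d = True, e = True, f = False, g = False, h = False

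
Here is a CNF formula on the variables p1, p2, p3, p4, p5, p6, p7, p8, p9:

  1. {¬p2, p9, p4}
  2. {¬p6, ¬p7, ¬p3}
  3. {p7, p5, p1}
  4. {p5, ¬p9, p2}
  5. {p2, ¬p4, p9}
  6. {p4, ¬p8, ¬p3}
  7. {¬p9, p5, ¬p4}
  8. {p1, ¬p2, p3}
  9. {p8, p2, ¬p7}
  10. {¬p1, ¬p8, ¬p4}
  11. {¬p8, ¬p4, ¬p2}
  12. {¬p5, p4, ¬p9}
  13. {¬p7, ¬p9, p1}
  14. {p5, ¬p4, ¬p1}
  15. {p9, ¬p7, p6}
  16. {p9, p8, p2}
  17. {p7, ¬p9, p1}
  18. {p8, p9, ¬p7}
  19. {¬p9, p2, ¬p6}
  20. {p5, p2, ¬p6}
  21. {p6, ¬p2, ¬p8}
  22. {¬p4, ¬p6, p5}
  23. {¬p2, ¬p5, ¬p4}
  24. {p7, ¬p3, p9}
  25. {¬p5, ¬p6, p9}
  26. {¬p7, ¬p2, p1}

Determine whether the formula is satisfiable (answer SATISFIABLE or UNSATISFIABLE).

SATISFIABLE

Set p1 = True and propagate.
Set p2 = True and propagate.
The remaining clauses are satisfied by p3 = True, p4 = False, p5 = False, p6 = False, p7 = True, p8 = False, p9 = True.
So p1 = T, p2 = T, p3 = T, p4 = F, p5 = F, p6 = F, p7 = T, p8 = F, p9 = T is a satisfying assignment.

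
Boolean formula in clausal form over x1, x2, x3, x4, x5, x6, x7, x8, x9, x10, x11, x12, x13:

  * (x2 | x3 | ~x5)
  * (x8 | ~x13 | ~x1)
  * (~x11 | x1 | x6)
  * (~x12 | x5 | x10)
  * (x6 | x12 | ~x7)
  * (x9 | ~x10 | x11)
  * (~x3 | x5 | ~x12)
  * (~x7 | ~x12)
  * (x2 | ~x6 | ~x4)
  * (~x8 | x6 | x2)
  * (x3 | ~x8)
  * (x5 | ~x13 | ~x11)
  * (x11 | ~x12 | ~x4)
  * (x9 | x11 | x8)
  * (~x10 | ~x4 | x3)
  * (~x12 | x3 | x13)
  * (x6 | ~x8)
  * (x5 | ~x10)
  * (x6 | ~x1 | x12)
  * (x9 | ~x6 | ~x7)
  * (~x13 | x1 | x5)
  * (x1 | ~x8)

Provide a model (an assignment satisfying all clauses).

x2 occurs only positively in the remaining clauses — set x2 = True.
x4 occurs only negated in the remaining clauses — set x4 = False.
Set x1 = True and propagate.
Branch on x3: take x3 = True.
Branch on x5: take x5 = True.
The remaining clauses are satisfied by x6 = True, x7 = True, x8 = True, x9 = True, x10 = False, x11 = True, x12 = False, x13 = False.

x1=T, x2=T, x3=T, x4=F, x5=T, x6=T, x7=T, x8=T, x9=T, x10=F, x11=T, x12=F, x13=F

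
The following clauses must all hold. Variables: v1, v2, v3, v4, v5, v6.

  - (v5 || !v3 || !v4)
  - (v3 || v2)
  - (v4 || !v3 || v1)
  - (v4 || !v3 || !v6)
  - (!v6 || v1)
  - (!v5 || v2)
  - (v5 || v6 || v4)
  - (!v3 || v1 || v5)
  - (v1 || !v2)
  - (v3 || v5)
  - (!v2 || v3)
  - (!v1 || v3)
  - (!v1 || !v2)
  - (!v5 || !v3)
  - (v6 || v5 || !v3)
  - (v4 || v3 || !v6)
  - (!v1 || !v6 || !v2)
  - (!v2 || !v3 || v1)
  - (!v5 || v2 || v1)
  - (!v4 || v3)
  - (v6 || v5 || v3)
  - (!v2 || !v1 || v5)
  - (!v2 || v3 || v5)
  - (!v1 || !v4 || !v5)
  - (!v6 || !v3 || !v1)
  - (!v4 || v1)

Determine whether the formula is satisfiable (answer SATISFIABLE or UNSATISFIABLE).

UNSATISFIABLE

v3 = True:
  propagation gives v5=False, v4=False, v1=True, v6=False; an empty clause results — contradiction.
v3 = False:
  propagation gives v2=True; an empty clause results — contradiction.
Every branch closes, so no satisfying assignment exists.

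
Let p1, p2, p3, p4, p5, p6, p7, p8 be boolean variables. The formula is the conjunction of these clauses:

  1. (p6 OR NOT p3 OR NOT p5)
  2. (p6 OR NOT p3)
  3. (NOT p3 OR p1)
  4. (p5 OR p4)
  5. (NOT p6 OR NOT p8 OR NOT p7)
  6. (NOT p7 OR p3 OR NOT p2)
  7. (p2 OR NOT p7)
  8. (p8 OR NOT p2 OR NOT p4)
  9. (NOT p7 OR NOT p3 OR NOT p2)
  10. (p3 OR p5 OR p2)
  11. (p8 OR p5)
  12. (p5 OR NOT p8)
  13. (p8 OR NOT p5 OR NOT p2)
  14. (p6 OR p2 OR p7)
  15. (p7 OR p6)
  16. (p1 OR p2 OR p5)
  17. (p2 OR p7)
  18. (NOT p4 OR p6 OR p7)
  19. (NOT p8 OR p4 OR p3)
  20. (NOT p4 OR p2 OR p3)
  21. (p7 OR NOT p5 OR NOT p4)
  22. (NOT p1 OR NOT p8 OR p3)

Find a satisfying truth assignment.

Set p1 = True and propagate.
Set p2 = True and propagate.
Branch on p3: take p3 = True.
  then p6 is forced to True.
  then p7 is forced to False.
For the remaining variables, p4 = False, p5 = True, p8 = True works.

p1=T, p2=T, p3=T, p4=F, p5=T, p6=T, p7=F, p8=T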